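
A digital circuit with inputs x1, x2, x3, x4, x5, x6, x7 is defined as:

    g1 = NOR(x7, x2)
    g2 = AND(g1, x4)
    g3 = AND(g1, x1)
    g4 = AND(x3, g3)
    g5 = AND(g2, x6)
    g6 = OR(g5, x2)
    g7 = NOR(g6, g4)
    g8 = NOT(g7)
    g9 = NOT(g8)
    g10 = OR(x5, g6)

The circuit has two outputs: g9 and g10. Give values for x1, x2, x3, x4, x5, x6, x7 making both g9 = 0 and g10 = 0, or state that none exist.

Check with x1=1 x2=0 x3=1 x4=0 x5=0 x6=1 x7=0:
g1 = NOR(x7, x2) = NOR(0, 0) = 1
g2 = AND(g1, x4) = AND(1, 0) = 0
g3 = AND(g1, x1) = AND(1, 1) = 1
g4 = AND(x3, g3) = AND(1, 1) = 1
g5 = AND(g2, x6) = AND(0, 1) = 0
g6 = OR(g5, x2) = OR(0, 0) = 0
g7 = NOR(g6, g4) = NOR(0, 1) = 0
g8 = NOT(g7) = NOT 0 = 1
g9 = NOT(g8) = NOT 1 = 0
g10 = OR(x5, g6) = OR(0, 0) = 0
So g9 = 0 and g10 = 0.

x1=1 x2=0 x3=1 x4=0 x5=0 x6=1 x7=0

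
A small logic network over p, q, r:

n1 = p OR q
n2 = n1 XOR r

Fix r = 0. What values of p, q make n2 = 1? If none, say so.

n2 = n1 XOR r must be 1, so n1 and r differ.
Check with r = 0 and p=1, q=1:
n1 = p OR q = 1 OR 1 = 1
n2 = n1 XOR r = 1 XOR 0 = 1
So n2 = 1.

p=1, q=1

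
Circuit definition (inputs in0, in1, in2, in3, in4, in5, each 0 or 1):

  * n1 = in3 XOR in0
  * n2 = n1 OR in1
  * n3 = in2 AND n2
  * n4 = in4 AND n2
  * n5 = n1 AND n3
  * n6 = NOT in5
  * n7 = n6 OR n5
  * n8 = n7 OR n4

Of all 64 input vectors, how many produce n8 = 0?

n8 = n7 OR n4 must be 0, so both n7 = 0 and n4 = 0.
n7 = n6 OR n5 must be 0, so both n6 = 0 and n5 = 0.
Enumerating the 64 input combinations, 16 give n8 = 0 and 48 give n8 = 1.

16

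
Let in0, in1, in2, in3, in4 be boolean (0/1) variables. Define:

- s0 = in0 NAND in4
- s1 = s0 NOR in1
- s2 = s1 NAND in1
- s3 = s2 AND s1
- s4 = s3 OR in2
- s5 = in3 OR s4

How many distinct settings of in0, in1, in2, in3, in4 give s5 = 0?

7

s5 = in3 OR s4 must be 0, so both in3 = 0 and s4 = 0.
s4 = s3 OR in2 must be 0, so both s3 = 0 and in2 = 0.
Enumerating the 32 input combinations, 7 give s5 = 0 and 25 give s5 = 1.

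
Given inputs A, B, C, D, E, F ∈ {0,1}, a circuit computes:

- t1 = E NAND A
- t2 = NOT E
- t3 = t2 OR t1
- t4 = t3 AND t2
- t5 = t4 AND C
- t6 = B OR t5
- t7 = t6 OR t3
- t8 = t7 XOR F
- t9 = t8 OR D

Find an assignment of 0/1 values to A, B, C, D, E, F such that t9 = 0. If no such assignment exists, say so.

t9 = t8 OR D must be 0, so both t8 = 0 and D = 0.
t8 = t7 XOR F must be 0, so t7 and F are equal.
Check with A=1, B=0, C=1, D=0, E=0, F=1:
t1 = E NAND A = 0 NAND 1 = 1
t2 = NOT E = NOT 0 = 1
t3 = t2 OR t1 = 1 OR 1 = 1
t4 = t3 AND t2 = 1 AND 1 = 1
t5 = t4 AND C = 1 AND 1 = 1
t6 = B OR t5 = 0 OR 1 = 1
t7 = t6 OR t3 = 1 OR 1 = 1
t8 = t7 XOR F = 1 XOR 1 = 0
t9 = t8 OR D = 0 OR 0 = 0
So t9 = 0 as required.

A=1, B=0, C=1, D=0, E=0, F=1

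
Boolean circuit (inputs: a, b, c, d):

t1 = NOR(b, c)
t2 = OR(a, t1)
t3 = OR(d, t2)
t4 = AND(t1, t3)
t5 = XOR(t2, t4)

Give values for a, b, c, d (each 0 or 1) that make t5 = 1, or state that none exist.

a=1, b=1, c=0, d=0

t5 = XOR(t2, t4) must be 1, so t2 and t4 differ.
Check with a=1, b=1, c=0, d=0:
t1 = NOR(b, c) = NOR(1, 0) = 0
t2 = OR(a, t1) = OR(1, 0) = 1
t3 = OR(d, t2) = OR(0, 1) = 1
t4 = AND(t1, t3) = AND(0, 1) = 0
t5 = XOR(t2, t4) = XOR(1, 0) = 1
So t5 = 1 as required.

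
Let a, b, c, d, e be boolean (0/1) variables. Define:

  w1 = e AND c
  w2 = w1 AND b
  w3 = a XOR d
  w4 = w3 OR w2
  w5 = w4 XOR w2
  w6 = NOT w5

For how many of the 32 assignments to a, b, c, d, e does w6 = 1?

w6 = NOT w5 must be 1, so w5 = 0.
w5 = w4 XOR w2 must be 0, so w4 and w2 are equal.
Enumerating the 32 input combinations, 18 give w6 = 1 and 14 give w6 = 0.

18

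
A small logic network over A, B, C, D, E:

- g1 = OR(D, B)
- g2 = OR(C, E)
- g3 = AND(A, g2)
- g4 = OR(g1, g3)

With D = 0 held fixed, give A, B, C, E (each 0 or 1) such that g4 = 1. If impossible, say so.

Check with D = 0 and A=1, B=1, C=1, E=1:
g1 = OR(D, B) = OR(0, 1) = 1
g2 = OR(C, E) = OR(1, 1) = 1
g3 = AND(A, g2) = AND(1, 1) = 1
g4 = OR(g1, g3) = OR(1, 1) = 1
So g4 = 1.

A=1 B=1 C=1 E=1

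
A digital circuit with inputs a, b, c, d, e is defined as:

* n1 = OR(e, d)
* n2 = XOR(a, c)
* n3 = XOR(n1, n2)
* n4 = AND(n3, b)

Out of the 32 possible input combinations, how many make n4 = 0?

n4 = AND(n3, b) must be 0, so at least one of n3, b is 0.
Enumerating the 32 input combinations, 24 give n4 = 0 and 8 give n4 = 1.

24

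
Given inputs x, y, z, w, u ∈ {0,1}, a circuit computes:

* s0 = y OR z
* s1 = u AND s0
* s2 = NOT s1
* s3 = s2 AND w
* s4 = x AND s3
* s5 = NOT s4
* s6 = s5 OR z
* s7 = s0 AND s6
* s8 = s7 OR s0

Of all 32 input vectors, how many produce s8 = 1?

s8 = s7 OR s0 must be 1, so at least one of s7, s0 is 1.
Enumerating the 32 input combinations, 24 give s8 = 1 and 8 give s8 = 0.

24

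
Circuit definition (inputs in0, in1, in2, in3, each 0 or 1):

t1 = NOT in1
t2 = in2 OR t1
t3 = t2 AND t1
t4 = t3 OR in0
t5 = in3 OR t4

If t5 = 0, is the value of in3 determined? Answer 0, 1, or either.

0

t5 = in3 OR t4 must be 0, so both in3 = 0 and t4 = 0.
Every assignment with t5 = 0 has in3 = 0; there are 2 such assignment(s).
  in0=0, in1=1, in2=0, in3=0
  in0=0, in1=1, in2=1, in3=0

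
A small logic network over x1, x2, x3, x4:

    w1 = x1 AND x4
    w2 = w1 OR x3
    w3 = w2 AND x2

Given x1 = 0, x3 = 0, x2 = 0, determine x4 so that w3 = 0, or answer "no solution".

w3 = w2 AND x2 must be 0, so at least one of w2, x2 is 0.
Check with x1 = 0, x3 = 0, x2 = 0 and x4=1:
w1 = x1 AND x4 = 0 AND 1 = 0
w2 = w1 OR x3 = 0 OR 0 = 0
w3 = w2 AND x2 = 0 AND 0 = 0
So w3 = 0.

x4=1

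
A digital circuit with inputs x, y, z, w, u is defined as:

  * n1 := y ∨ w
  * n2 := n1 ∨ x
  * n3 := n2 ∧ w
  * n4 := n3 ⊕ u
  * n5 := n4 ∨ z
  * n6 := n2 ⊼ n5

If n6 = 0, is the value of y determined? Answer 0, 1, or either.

either

Both values of y occur among assignments with n6 = 0:
  y=0: x=0, y=0, z=0, w=1, u=0
  y=1: x=0, y=1, z=0, w=0, u=1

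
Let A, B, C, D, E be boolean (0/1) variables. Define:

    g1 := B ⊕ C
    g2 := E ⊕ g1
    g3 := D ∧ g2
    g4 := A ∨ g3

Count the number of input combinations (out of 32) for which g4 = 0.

g4 = A ∨ g3 must be 0, so both A = 0 and g3 = 0.
g3 = D ∧ g2 must be 0, so at least one of D, g2 is 0.
Enumerating the 32 input combinations, 12 give g4 = 0 and 20 give g4 = 1.

12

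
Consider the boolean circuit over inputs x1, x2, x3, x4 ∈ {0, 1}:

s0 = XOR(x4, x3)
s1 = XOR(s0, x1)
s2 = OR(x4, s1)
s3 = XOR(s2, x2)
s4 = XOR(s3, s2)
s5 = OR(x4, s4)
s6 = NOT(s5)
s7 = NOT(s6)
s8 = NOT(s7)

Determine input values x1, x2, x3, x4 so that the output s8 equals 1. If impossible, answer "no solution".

Check with x1=0, x2=0, x3=1, x4=0:
s0 = XOR(x4, x3) = XOR(0, 1) = 1
s1 = XOR(s0, x1) = XOR(1, 0) = 1
s2 = OR(x4, s1) = OR(0, 1) = 1
s3 = XOR(s2, x2) = XOR(1, 0) = 1
s4 = XOR(s3, s2) = XOR(1, 1) = 0
s5 = OR(x4, s4) = OR(0, 0) = 0
s6 = NOT(s5) = NOT 0 = 1
s7 = NOT(s6) = NOT 1 = 0
s8 = NOT(s7) = NOT 0 = 1
So s8 = 1 as required.

x1=0, x2=0, x3=1, x4=0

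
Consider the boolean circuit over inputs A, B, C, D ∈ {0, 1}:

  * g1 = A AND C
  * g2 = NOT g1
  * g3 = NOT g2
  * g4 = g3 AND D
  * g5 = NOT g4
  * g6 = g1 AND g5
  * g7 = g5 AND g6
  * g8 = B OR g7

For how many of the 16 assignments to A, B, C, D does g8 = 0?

7

g8 = B OR g7 must be 0, so both B = 0 and g7 = 0.
g7 = g5 AND g6 must be 0, so at least one of g5, g6 is 0.
Enumerating the 16 input combinations, 7 give g8 = 0 and 9 give g8 = 1.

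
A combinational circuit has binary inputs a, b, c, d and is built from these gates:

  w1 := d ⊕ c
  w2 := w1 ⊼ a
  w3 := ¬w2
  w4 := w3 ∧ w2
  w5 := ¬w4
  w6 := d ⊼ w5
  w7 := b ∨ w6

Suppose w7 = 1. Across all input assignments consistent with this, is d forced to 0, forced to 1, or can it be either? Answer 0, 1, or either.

Both values of d occur among assignments with w7 = 1:
  d=0: a=0, b=0, c=0, d=0
  d=1: a=0, b=1, c=0, d=1

either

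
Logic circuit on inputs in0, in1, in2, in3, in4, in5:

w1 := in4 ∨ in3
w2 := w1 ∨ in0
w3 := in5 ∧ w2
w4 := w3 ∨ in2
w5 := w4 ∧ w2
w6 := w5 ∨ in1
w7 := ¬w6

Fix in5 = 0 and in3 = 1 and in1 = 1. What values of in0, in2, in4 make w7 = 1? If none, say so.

no solution exists

With in5 = 0 and in3 = 1 and in1 = 1 fixed, none of the 8 settings of in0, in2, in4 give w7 = 1.
For example, with in0=1, in2=1, in4=1:
w1 = in4 ∨ in3 = 1 ∨ 1 = 1
w2 = w1 ∨ in0 = 1 ∨ 1 = 1
w3 = in5 ∧ w2 = 0 ∧ 1 = 0
w4 = w3 ∨ in2 = 0 ∨ 1 = 1
w5 = w4 ∧ w2 = 1 ∧ 1 = 1
w6 = w5 ∨ in1 = 1 ∨ 1 = 1
w7 = ¬w6 = ¬1 = 0
giving w7 = 0 ≠ 1.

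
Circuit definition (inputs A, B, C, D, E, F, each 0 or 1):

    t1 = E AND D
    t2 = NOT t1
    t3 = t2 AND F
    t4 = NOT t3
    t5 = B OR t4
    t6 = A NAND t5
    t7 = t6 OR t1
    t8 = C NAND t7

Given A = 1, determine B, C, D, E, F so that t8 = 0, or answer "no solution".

Check with A = 1 and B=1, C=1, D=1, E=1, F=1:
t1 = E AND D = 1 AND 1 = 1
t2 = NOT t1 = NOT 1 = 0
t3 = t2 AND F = 0 AND 1 = 0
t4 = NOT t3 = NOT 0 = 1
t5 = B OR t4 = 1 OR 1 = 1
t6 = A NAND t5 = 1 NAND 1 = 0
t7 = t6 OR t1 = 0 OR 1 = 1
t8 = C NAND t7 = 1 NAND 1 = 0
So t8 = 0.

B=1, C=1, D=1, E=1, F=1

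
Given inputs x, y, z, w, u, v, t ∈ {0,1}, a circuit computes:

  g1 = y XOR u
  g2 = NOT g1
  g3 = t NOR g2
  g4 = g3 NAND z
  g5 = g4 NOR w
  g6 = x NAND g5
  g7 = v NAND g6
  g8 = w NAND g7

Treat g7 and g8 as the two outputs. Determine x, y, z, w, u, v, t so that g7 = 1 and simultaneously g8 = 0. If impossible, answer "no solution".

Check with x=1 y=1 z=0 w=1 u=1 v=0 t=1:
g1 = y XOR u = 1 XOR 1 = 0
g2 = NOT g1 = NOT 0 = 1
g3 = t NOR g2 = 1 NOR 1 = 0
g4 = g3 NAND z = 0 NAND 0 = 1
g5 = g4 NOR w = 1 NOR 1 = 0
g6 = x NAND g5 = 1 NAND 0 = 1
g7 = v NAND g6 = 0 NAND 1 = 1
g8 = w NAND g7 = 1 NAND 1 = 0
So g7 = 1 and g8 = 0.

x=1 y=1 z=0 w=1 u=1 v=0 t=1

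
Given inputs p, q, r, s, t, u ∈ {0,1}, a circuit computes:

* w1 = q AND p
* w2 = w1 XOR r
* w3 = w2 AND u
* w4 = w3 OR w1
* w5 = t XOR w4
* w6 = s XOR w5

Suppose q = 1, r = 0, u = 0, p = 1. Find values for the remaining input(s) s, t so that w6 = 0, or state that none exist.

Check with q = 1, r = 0, u = 0, p = 1 and s=0, t=1:
w1 = q AND p = 1 AND 1 = 1
w2 = w1 XOR r = 1 XOR 0 = 1
w3 = w2 AND u = 1 AND 0 = 0
w4 = w3 OR w1 = 0 OR 1 = 1
w5 = t XOR w4 = 1 XOR 1 = 0
w6 = s XOR w5 = 0 XOR 0 = 0
So w6 = 0.

s=0, t=1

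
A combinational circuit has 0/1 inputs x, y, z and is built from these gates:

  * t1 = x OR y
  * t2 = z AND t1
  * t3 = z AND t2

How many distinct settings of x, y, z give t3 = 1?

t3 = z AND t2 must be 1, so both z = 1 and t2 = 1.
Satisfying assignments:
  x=0, y=1, z=1
  x=1, y=0, z=1
  x=1, y=1, z=1

3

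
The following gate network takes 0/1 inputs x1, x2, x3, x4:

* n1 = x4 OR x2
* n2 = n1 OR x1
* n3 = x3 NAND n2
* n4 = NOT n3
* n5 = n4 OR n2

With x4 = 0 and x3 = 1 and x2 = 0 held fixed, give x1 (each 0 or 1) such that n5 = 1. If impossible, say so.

x1=1

n5 = n4 OR n2 must be 1, so at least one of n4, n2 is 1.
Check with x4 = 0 and x3 = 1 and x2 = 0 and x1=1:
n1 = x4 OR x2 = 0 OR 0 = 0
n2 = n1 OR x1 = 0 OR 1 = 1
n3 = x3 NAND n2 = 1 NAND 1 = 0
n4 = NOT n3 = NOT 0 = 1
n5 = n4 OR n2 = 1 OR 1 = 1
So n5 = 1.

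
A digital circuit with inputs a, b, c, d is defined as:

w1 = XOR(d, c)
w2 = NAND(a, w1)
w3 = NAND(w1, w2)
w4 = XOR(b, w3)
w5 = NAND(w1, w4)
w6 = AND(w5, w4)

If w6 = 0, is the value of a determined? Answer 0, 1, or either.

either

Both values of a occur among assignments with w6 = 0:
  a=0: a=0, b=0, c=0, d=1
  a=1: a=1, b=0, c=0, d=1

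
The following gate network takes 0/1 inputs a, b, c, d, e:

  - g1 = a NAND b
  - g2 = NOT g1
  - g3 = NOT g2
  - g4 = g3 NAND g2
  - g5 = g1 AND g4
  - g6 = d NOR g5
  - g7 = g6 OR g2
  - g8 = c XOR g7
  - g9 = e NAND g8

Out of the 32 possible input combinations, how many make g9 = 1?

24

g9 = e NAND g8 must be 1, so at least one of e, g8 is 0.
Enumerating the 32 input combinations, 24 give g9 = 1 and 8 give g9 = 0.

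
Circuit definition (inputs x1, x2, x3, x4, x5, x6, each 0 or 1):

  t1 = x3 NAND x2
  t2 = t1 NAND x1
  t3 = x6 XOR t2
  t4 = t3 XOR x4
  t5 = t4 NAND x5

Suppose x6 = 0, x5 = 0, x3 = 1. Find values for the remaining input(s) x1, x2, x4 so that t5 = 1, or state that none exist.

x1=1 x2=0 x4=1

Check with x6 = 0, x5 = 0, x3 = 1 and x1=1, x2=0, x4=1:
t1 = x3 NAND x2 = 1 NAND 0 = 1
t2 = t1 NAND x1 = 1 NAND 1 = 0
t3 = x6 XOR t2 = 0 XOR 0 = 0
t4 = t3 XOR x4 = 0 XOR 1 = 1
t5 = t4 NAND x5 = 1 NAND 0 = 1
So t5 = 1.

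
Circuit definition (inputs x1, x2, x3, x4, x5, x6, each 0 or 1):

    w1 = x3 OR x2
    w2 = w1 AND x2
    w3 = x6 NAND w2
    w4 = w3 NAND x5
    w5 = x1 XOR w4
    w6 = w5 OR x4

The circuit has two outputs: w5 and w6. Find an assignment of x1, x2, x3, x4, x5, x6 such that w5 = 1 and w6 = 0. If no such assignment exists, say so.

no solution exists

Across all 64 input combinations, none give both w5 = 1 and w6 = 0.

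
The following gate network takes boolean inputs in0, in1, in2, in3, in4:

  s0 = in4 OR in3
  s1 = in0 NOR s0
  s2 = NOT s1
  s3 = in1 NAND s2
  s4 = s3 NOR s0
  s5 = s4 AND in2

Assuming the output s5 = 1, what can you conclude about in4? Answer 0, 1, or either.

s5 = s4 AND in2 must be 1, so both s4 = 1 and in2 = 1.
s4 = s3 NOR s0 must be 1, so both s3 = 0 and s0 = 0.
s3 = in1 NAND s2 must be 0, so both in1 = 1 and s2 = 1.
Every assignment with s5 = 1 has in4 = 0; there are 1 such assignment(s).
  in0=1, in1=1, in2=1, in3=0, in4=0

0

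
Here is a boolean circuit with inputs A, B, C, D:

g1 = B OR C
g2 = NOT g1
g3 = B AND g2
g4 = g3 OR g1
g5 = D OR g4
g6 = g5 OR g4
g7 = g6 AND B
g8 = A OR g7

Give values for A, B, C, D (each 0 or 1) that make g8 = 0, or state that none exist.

g8 = A OR g7 must be 0, so both A = 0 and g7 = 0.
g7 = g6 AND B must be 0, so at least one of g6, B is 0.
Check with A=0, B=0, C=1, D=0:
g1 = B OR C = 0 OR 1 = 1
g2 = NOT g1 = NOT 1 = 0
g3 = B AND g2 = 0 AND 0 = 0
g4 = g3 OR g1 = 0 OR 1 = 1
g5 = D OR g4 = 0 OR 1 = 1
g6 = g5 OR g4 = 1 OR 1 = 1
g7 = g6 AND B = 1 AND 0 = 0
g8 = A OR g7 = 0 OR 0 = 0
So g8 = 0 as required.

A=0, B=0, C=1, D=0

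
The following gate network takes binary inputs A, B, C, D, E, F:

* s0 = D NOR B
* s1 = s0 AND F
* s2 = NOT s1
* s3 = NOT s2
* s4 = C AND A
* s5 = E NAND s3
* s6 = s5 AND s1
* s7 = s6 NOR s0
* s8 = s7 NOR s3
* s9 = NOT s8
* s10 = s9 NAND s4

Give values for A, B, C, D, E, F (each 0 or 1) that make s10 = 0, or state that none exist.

A=1, B=0, C=1, D=0, E=1, F=1

s10 = s9 NAND s4 must be 0, so both s9 = 1 and s4 = 1.
Check with A=1, B=0, C=1, D=0, E=1, F=1:
s0 = D NOR B = 0 NOR 0 = 1
s1 = s0 AND F = 1 AND 1 = 1
s2 = NOT s1 = NOT 1 = 0
s3 = NOT s2 = NOT 0 = 1
s4 = C AND A = 1 AND 1 = 1
s5 = E NAND s3 = 1 NAND 1 = 0
s6 = s5 AND s1 = 0 AND 1 = 0
s7 = s6 NOR s0 = 0 NOR 1 = 0
s8 = s7 NOR s3 = 0 NOR 1 = 0
s9 = NOT s8 = NOT 0 = 1
s10 = s9 NAND s4 = 1 NAND 1 = 0
So s10 = 0 as required.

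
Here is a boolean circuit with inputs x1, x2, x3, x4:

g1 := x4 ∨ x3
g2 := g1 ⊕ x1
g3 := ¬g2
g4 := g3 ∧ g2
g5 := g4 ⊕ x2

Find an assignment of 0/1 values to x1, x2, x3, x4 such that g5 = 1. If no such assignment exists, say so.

x1=1 x2=1 x3=1 x4=0

g5 = g4 ⊕ x2 must be 1, so g4 and x2 differ.
Check with x1=1 x2=1 x3=1 x4=0:
g1 = x4 ∨ x3 = 0 ∨ 1 = 1
g2 = g1 ⊕ x1 = 1 ⊕ 1 = 0
g3 = ¬g2 = ¬0 = 1
g4 = g3 ∧ g2 = 1 ∧ 0 = 0
g5 = g4 ⊕ x2 = 0 ⊕ 1 = 1
So g5 = 1 as required.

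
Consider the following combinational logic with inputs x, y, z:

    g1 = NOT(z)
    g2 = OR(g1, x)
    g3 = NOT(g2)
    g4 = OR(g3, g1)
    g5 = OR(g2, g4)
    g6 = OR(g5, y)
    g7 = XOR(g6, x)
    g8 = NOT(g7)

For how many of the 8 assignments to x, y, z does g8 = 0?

g8 = NOT(g7) must be 0, so g7 = 1.
g7 = XOR(g6, x) must be 1, so g6 and x differ.
Satisfying assignments:
  x=0, y=0, z=0
  x=0, y=0, z=1
  x=0, y=1, z=0
  x=0, y=1, z=1

4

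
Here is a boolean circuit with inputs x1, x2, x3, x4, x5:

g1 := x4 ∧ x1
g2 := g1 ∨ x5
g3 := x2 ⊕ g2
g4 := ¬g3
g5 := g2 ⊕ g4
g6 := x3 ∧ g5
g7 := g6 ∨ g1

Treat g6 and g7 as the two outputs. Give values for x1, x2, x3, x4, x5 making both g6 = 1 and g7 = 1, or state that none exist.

x1=0, x2=0, x3=1, x4=1, x5=0

Check with x1=0, x2=0, x3=1, x4=1, x5=0:
g1 = x4 ∧ x1 = 1 ∧ 0 = 0
g2 = g1 ∨ x5 = 0 ∨ 0 = 0
g3 = x2 ⊕ g2 = 0 ⊕ 0 = 0
g4 = ¬g3 = ¬0 = 1
g5 = g2 ⊕ g4 = 0 ⊕ 1 = 1
g6 = x3 ∧ g5 = 1 ∧ 1 = 1
g7 = g6 ∨ g1 = 1 ∨ 0 = 1
So g6 = 1 and g7 = 1.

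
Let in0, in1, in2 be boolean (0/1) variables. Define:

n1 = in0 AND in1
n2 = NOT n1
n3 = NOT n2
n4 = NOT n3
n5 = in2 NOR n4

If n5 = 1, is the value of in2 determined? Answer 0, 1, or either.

0

n5 = in2 NOR n4 must be 1, so both in2 = 0 and n4 = 0.
n4 = NOT n3 must be 0, so n3 = 1.
Every assignment with n5 = 1 has in2 = 0; there are 1 such assignment(s).
  in0=1, in1=1, in2=0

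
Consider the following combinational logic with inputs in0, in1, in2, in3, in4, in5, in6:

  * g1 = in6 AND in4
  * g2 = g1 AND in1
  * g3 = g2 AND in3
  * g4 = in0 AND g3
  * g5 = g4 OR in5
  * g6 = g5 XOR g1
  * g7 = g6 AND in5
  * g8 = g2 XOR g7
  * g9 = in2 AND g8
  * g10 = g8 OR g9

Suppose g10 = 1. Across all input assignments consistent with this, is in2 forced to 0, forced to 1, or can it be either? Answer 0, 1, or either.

Both values of in2 occur among assignments with g10 = 1:
  in2=0: in0=0, in1=0, in2=0, in3=0, in4=0, in5=1, in6=0
  in2=1: in0=0, in1=0, in2=1, in3=0, in4=0, in5=1, in6=0

either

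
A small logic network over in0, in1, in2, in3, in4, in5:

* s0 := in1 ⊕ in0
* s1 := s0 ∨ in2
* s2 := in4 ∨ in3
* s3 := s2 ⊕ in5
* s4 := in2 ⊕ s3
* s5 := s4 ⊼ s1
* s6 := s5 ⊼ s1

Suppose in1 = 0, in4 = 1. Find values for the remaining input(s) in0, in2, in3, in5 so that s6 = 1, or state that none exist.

in0=1, in2=0, in3=0, in5=0

Check with in1 = 0, in4 = 1 and in0=1, in2=0, in3=0, in5=0:
s0 = in1 ⊕ in0 = 0 ⊕ 1 = 1
s1 = s0 ∨ in2 = 1 ∨ 0 = 1
s2 = in4 ∨ in3 = 1 ∨ 0 = 1
s3 = s2 ⊕ in5 = 1 ⊕ 0 = 1
s4 = in2 ⊕ s3 = 0 ⊕ 1 = 1
s5 = s4 ⊼ s1 = 1 ⊼ 1 = 0
s6 = s5 ⊼ s1 = 0 ⊼ 1 = 1
So s6 = 1.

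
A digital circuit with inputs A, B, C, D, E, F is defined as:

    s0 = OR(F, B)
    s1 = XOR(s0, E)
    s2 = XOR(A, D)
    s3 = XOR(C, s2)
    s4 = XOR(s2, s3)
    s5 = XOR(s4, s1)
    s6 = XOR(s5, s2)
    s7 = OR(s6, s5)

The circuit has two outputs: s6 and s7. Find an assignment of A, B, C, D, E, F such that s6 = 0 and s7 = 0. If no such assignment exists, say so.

Check with A=0, B=1, C=0, D=0, E=1, F=1:
s0 = OR(F, B) = OR(1, 1) = 1
s1 = XOR(s0, E) = XOR(1, 1) = 0
s2 = XOR(A, D) = XOR(0, 0) = 0
s3 = XOR(C, s2) = XOR(0, 0) = 0
s4 = XOR(s2, s3) = XOR(0, 0) = 0
s5 = XOR(s4, s1) = XOR(0, 0) = 0
s6 = XOR(s5, s2) = XOR(0, 0) = 0
s7 = OR(s6, s5) = OR(0, 0) = 0
So s6 = 0 and s7 = 0.

A=0, B=1, C=0, D=0, E=1, F=1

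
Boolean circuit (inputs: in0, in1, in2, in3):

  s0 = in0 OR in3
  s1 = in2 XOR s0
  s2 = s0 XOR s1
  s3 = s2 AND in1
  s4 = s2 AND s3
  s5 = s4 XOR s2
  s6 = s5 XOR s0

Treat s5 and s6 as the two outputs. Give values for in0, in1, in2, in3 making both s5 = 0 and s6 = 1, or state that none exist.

Check with in0=0, in1=1, in2=1, in3=1:
s0 = in0 OR in3 = 0 OR 1 = 1
s1 = in2 XOR s0 = 1 XOR 1 = 0
s2 = s0 XOR s1 = 1 XOR 0 = 1
s3 = s2 AND in1 = 1 AND 1 = 1
s4 = s2 AND s3 = 1 AND 1 = 1
s5 = s4 XOR s2 = 1 XOR 1 = 0
s6 = s5 XOR s0 = 0 XOR 1 = 1
So s5 = 0 and s6 = 1.

in0=0, in1=1, in2=1, in3=1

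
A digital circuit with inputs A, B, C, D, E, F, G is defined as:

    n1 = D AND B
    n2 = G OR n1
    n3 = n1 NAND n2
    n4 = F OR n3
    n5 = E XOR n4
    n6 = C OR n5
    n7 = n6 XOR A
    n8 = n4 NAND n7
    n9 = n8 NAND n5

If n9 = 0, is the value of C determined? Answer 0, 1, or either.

Both values of C occur among assignments with n9 = 0:
  C=0: A=0, B=1, C=0, D=1, E=1, F=0, G=0
  C=1: A=0, B=1, C=1, D=1, E=1, F=0, G=0

either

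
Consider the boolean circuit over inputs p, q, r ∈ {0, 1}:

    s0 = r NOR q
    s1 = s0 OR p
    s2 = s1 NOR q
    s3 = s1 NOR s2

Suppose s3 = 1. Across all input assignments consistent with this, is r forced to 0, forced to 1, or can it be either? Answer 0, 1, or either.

Both values of r occur among assignments with s3 = 1:
  r=0: p=0, q=1, r=0
  r=1: p=0, q=1, r=1

either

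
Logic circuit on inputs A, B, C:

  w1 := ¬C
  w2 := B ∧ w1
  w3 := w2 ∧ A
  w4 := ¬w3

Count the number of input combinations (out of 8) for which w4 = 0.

1

w4 = ¬w3 must be 0, so w3 = 1.
Satisfying assignments:
  A=1, B=1, C=0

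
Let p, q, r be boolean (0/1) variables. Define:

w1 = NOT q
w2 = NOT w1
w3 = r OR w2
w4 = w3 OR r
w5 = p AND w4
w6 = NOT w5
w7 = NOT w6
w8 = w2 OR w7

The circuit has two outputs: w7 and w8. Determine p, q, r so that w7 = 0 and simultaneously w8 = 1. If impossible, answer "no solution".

Check with p=0 q=1 r=0:
w1 = NOT q = NOT 1 = 0
w2 = NOT w1 = NOT 0 = 1
w3 = r OR w2 = 0 OR 1 = 1
w4 = w3 OR r = 1 OR 0 = 1
w5 = p AND w4 = 0 AND 1 = 0
w6 = NOT w5 = NOT 0 = 1
w7 = NOT w6 = NOT 1 = 0
w8 = w2 OR w7 = 1 OR 0 = 1
So w7 = 0 and w8 = 1.

p=0 q=1 r=0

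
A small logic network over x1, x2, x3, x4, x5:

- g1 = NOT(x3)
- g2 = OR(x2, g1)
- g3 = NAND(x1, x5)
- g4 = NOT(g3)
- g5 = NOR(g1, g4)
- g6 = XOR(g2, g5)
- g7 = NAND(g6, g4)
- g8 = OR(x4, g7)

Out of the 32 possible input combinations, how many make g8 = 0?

g8 = OR(x4, g7) must be 0, so both x4 = 0 and g7 = 0.
g7 = NAND(g6, g4) must be 0, so both g6 = 1 and g4 = 1.
Satisfying assignments:
  x1=1, x2=0, x3=0, x4=0, x5=1
  x1=1, x2=1, x3=0, x4=0, x5=1
  x1=1, x2=1, x3=1, x4=0, x5=1

3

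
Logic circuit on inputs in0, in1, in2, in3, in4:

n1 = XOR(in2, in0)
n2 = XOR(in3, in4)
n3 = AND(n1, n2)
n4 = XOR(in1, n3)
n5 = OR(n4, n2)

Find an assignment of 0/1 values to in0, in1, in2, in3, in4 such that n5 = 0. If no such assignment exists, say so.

in0=0, in1=0, in2=1, in3=1, in4=1

n5 = OR(n4, n2) must be 0, so both n4 = 0 and n2 = 0.
Check with in0=0, in1=0, in2=1, in3=1, in4=1:
n1 = XOR(in2, in0) = XOR(1, 0) = 1
n2 = XOR(in3, in4) = XOR(1, 1) = 0
n3 = AND(n1, n2) = AND(1, 0) = 0
n4 = XOR(in1, n3) = XOR(0, 0) = 0
n5 = OR(n4, n2) = OR(0, 0) = 0
So n5 = 0 as required.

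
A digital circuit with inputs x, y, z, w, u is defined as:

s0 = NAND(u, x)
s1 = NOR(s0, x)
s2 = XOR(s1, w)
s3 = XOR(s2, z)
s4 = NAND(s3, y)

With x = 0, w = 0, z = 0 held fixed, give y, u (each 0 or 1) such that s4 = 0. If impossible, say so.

no solution exists

With x = 0, w = 0, z = 0 fixed, none of the 4 settings of y, u give s4 = 0.
For example, with y=0, u=1:
s0 = NAND(u, x) = NAND(1, 0) = 1
s1 = NOR(s0, x) = NOR(1, 0) = 0
s2 = XOR(s1, w) = XOR(0, 0) = 0
s3 = XOR(s2, z) = XOR(0, 0) = 0
s4 = NAND(s3, y) = NAND(0, 0) = 1
giving s4 = 1 ≠ 0.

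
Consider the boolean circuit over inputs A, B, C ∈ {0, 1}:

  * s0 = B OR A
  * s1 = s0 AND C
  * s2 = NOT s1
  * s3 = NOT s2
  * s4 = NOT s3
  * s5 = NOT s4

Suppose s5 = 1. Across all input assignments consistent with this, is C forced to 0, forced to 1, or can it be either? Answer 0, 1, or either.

1

s5 = NOT s4 must be 1, so s4 = 0.
Every assignment with s5 = 1 has C = 1; there are 3 such assignment(s).
  A=0, B=1, C=1
  A=1, B=0, C=1
  A=1, B=1, C=1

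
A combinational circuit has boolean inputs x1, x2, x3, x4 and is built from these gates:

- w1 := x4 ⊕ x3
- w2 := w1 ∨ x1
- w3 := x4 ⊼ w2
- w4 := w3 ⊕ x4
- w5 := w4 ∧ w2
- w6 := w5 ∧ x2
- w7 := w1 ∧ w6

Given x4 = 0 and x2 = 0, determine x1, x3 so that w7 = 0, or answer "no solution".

x1=0, x3=1

w7 = w1 ∧ w6 must be 0, so at least one of w1, w6 is 0.
Check with x4 = 0 and x2 = 0 and x1=0, x3=1:
w1 = x4 ⊕ x3 = 0 ⊕ 1 = 1
w2 = w1 ∨ x1 = 1 ∨ 0 = 1
w3 = x4 ⊼ w2 = 0 ⊼ 1 = 1
w4 = w3 ⊕ x4 = 1 ⊕ 0 = 1
w5 = w4 ∧ w2 = 1 ∧ 1 = 1
w6 = w5 ∧ x2 = 1 ∧ 0 = 0
w7 = w1 ∧ w6 = 1 ∧ 0 = 0
So w7 = 0.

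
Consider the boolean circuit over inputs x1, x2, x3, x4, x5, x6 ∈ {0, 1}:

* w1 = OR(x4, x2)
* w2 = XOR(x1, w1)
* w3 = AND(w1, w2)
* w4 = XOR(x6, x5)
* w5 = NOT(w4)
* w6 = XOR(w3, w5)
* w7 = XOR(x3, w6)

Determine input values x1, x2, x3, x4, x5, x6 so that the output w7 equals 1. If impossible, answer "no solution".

x1=0, x2=0, x3=0, x4=0, x5=0, x6=0

Check with x1=0, x2=0, x3=0, x4=0, x5=0, x6=0:
w1 = OR(x4, x2) = OR(0, 0) = 0
w2 = XOR(x1, w1) = XOR(0, 0) = 0
w3 = AND(w1, w2) = AND(0, 0) = 0
w4 = XOR(x6, x5) = XOR(0, 0) = 0
w5 = NOT(w4) = NOT 0 = 1
w6 = XOR(w3, w5) = XOR(0, 1) = 1
w7 = XOR(x3, w6) = XOR(0, 1) = 1
So w7 = 1 as required.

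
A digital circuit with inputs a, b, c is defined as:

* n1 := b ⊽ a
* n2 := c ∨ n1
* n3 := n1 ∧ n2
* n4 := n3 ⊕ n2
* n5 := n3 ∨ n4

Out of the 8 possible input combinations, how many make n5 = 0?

n5 = n3 ∨ n4 must be 0, so both n3 = 0 and n4 = 0.
n3 = n1 ∧ n2 must be 0, so at least one of n1, n2 is 0.
n4 = n3 ⊕ n2 must be 0, so n3 and n2 are equal.
Satisfying assignments:
  a=0, b=1, c=0
  a=1, b=0, c=0
  a=1, b=1, c=0

3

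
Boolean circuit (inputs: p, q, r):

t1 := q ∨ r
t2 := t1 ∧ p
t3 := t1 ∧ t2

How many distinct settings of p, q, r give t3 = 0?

t3 = t1 ∧ t2 must be 0, so at least one of t1, t2 is 0.
Satisfying assignments:
  p=0, q=0, r=0
  p=0, q=0, r=1
  p=0, q=1, r=0
  p=0, q=1, r=1
  p=1, q=0, r=0

5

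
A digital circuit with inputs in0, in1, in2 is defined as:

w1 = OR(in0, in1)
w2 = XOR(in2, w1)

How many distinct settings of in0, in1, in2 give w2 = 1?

w2 = XOR(in2, w1) must be 1, so in2 and w1 differ.
Enumerating the 8 input combinations, 4 give w2 = 1 and 4 give w2 = 0.

4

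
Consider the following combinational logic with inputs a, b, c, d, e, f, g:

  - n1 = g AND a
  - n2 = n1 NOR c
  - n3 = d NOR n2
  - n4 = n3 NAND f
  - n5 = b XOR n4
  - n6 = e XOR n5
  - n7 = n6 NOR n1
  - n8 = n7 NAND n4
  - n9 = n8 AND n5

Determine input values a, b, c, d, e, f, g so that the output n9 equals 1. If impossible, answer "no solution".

Check with a=1, b=0, c=0, d=0, e=1, f=0, g=1:
n1 = g AND a = 1 AND 1 = 1
n2 = n1 NOR c = 1 NOR 0 = 0
n3 = d NOR n2 = 0 NOR 0 = 1
n4 = n3 NAND f = 1 NAND 0 = 1
n5 = b XOR n4 = 0 XOR 1 = 1
n6 = e XOR n5 = 1 XOR 1 = 0
n7 = n6 NOR n1 = 0 NOR 1 = 0
n8 = n7 NAND n4 = 0 NAND 1 = 1
n9 = n8 AND n5 = 1 AND 1 = 1
So n9 = 1 as required.

a=1, b=0, c=0, d=0, e=1, f=0, g=1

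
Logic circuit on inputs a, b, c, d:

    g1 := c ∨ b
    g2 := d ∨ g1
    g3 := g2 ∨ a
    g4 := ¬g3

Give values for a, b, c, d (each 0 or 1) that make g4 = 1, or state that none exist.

g4 = ¬g3 must be 1, so g3 = 0.
Check with a=0, b=0, c=0, d=0:
g1 = c ∨ b = 0 ∨ 0 = 0
g2 = d ∨ g1 = 0 ∨ 0 = 0
g3 = g2 ∨ a = 0 ∨ 0 = 0
g4 = ¬g3 = ¬0 = 1
So g4 = 1 as required.

a=0, b=0, c=0, d=0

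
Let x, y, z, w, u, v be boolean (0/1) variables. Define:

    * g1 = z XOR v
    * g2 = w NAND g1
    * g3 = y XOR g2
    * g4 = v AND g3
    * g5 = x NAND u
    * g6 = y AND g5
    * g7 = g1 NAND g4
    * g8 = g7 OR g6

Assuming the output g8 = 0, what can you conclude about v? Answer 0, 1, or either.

1

g8 = g7 OR g6 must be 0, so both g7 = 0 and g6 = 0.
g7 = g1 NAND g4 must be 0, so both g1 = 1 and g4 = 1.
g6 = y AND g5 must be 0, so at least one of y, g5 is 0.
Every assignment with g8 = 0 has v = 1; there are 5 such assignment(s).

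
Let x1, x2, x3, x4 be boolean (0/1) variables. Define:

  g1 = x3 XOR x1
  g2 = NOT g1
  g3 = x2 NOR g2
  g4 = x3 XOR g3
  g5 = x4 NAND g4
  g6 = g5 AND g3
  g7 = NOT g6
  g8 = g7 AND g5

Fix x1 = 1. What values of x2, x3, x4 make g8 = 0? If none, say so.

x2=0, x3=1, x4=1

g8 = g7 AND g5 must be 0, so at least one of g7, g5 is 0.
Check with x1 = 1 and x2=0, x3=1, x4=1:
g1 = x3 XOR x1 = 1 XOR 1 = 0
g2 = NOT g1 = NOT 0 = 1
g3 = x2 NOR g2 = 0 NOR 1 = 0
g4 = x3 XOR g3 = 1 XOR 0 = 1
g5 = x4 NAND g4 = 1 NAND 1 = 0
g6 = g5 AND g3 = 0 AND 0 = 0
g7 = NOT g6 = NOT 0 = 1
g8 = g7 AND g5 = 1 AND 0 = 0
So g8 = 0.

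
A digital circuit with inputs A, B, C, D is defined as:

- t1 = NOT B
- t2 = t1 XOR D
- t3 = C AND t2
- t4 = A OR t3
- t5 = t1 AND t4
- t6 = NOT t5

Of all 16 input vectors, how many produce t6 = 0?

5

t6 = NOT t5 must be 0, so t5 = 1.
t5 = t1 AND t4 must be 1, so both t1 = 1 and t4 = 1.
Enumerating the 16 input combinations, 5 give t6 = 0 and 11 give t6 = 1.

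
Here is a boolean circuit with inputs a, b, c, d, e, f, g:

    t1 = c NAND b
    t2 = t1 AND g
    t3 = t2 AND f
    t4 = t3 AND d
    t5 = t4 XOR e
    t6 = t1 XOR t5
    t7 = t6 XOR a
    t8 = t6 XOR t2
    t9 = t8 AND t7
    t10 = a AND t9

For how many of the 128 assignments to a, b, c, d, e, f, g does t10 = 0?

116

t10 = a AND t9 must be 0, so at least one of a, t9 is 0.
Enumerating the 128 input combinations, 116 give t10 = 0 and 12 give t10 = 1.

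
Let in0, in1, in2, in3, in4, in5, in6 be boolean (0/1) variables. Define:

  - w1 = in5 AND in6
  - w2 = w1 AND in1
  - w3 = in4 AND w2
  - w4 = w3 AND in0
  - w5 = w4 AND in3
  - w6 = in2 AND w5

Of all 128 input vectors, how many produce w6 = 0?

w6 = in2 AND w5 must be 0, so at least one of in2, w5 is 0.
Enumerating the 128 input combinations, 127 give w6 = 0 and 1 give w6 = 1.

127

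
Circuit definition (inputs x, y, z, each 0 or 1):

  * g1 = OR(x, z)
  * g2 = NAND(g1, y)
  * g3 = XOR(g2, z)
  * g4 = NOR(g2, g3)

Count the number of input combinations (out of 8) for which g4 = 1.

g4 = NOR(g2, g3) must be 1, so both g2 = 0 and g3 = 0.
Satisfying assignments:
  x=1, y=1, z=0

1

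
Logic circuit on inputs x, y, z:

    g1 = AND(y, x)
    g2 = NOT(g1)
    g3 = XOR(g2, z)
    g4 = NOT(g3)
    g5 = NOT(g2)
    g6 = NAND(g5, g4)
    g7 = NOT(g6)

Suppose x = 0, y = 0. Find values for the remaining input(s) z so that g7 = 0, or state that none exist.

g7 = NOT(g6) must be 0, so g6 = 1.
Check with x = 0, y = 0 and z=0:
g1 = AND(y, x) = AND(0, 0) = 0
g2 = NOT(g1) = NOT 0 = 1
g3 = XOR(g2, z) = XOR(1, 0) = 1
g4 = NOT(g3) = NOT 1 = 0
g5 = NOT(g2) = NOT 1 = 0
g6 = NAND(g5, g4) = NAND(0, 0) = 1
g7 = NOT(g6) = NOT 1 = 0
So g7 = 0.

z=0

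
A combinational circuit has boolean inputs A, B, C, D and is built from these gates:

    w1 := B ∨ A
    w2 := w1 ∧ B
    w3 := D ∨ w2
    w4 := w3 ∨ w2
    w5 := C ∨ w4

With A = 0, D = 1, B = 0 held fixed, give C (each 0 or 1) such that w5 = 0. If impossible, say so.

With A = 0, D = 1, B = 0 fixed, none of the 2 settings of C give w5 = 0.
For example, with C=0:
w1 = B ∨ A = 0 ∨ 0 = 0
w2 = w1 ∧ B = 0 ∧ 0 = 0
w3 = D ∨ w2 = 1 ∨ 0 = 1
w4 = w3 ∨ w2 = 1 ∨ 0 = 1
w5 = C ∨ w4 = 0 ∨ 1 = 1
giving w5 = 1 ≠ 0.

no solution exists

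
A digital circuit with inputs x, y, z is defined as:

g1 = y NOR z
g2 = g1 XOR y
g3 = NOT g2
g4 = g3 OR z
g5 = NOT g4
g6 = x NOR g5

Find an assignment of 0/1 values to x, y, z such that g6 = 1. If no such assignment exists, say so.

x=0 y=0 z=1

Check with x=0 y=0 z=1:
g1 = y NOR z = 0 NOR 1 = 0
g2 = g1 XOR y = 0 XOR 0 = 0
g3 = NOT g2 = NOT 0 = 1
g4 = g3 OR z = 1 OR 1 = 1
g5 = NOT g4 = NOT 1 = 0
g6 = x NOR g5 = 0 NOR 0 = 1
So g6 = 1 as required.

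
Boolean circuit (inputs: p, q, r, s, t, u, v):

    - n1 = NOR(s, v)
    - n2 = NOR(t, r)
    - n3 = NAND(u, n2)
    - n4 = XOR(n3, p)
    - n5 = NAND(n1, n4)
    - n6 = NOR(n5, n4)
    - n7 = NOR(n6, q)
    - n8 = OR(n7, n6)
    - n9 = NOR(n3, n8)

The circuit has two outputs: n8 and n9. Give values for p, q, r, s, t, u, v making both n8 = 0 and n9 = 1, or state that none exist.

Check with p=1 q=1 r=0 s=1 t=0 u=1 v=1:
n1 = NOR(s, v) = NOR(1, 1) = 0
n2 = NOR(t, r) = NOR(0, 0) = 1
n3 = NAND(u, n2) = NAND(1, 1) = 0
n4 = XOR(n3, p) = XOR(0, 1) = 1
n5 = NAND(n1, n4) = NAND(0, 1) = 1
n6 = NOR(n5, n4) = NOR(1, 1) = 0
n7 = NOR(n6, q) = NOR(0, 1) = 0
n8 = OR(n7, n6) = OR(0, 0) = 0
n9 = NOR(n3, n8) = NOR(0, 0) = 1
So n8 = 0 and n9 = 1.

p=1 q=1 r=0 s=1 t=0 u=1 v=1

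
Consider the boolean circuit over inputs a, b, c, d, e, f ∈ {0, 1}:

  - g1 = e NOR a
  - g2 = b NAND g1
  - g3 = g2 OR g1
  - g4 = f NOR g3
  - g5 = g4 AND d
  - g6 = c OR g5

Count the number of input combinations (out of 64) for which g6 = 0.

g6 = c OR g5 must be 0, so both c = 0 and g5 = 0.
g5 = g4 AND d must be 0, so at least one of g4, d is 0.
Enumerating the 64 input combinations, 32 give g6 = 0 and 32 give g6 = 1.

32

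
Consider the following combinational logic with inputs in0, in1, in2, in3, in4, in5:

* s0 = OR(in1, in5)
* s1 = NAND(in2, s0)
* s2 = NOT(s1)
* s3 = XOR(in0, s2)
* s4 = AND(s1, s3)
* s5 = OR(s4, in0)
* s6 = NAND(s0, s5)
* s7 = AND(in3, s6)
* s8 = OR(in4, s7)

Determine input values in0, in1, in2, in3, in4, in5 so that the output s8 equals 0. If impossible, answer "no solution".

Check with in0=0 in1=1 in2=1 in3=0 in4=0 in5=0:
s0 = OR(in1, in5) = OR(1, 0) = 1
s1 = NAND(in2, s0) = NAND(1, 1) = 0
s2 = NOT(s1) = NOT 0 = 1
s3 = XOR(in0, s2) = XOR(0, 1) = 1
s4 = AND(s1, s3) = AND(0, 1) = 0
s5 = OR(s4, in0) = OR(0, 0) = 0
s6 = NAND(s0, s5) = NAND(1, 0) = 1
s7 = AND(in3, s6) = AND(0, 1) = 0
s8 = OR(in4, s7) = OR(0, 0) = 0
So s8 = 0 as required.

in0=0 in1=1 in2=1 in3=0 in4=0 in5=0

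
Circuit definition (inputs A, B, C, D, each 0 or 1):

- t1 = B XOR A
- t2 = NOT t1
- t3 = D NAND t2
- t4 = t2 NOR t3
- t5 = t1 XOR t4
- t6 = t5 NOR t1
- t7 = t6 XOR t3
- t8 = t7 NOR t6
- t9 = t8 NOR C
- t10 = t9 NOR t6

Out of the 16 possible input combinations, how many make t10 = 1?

4

t10 = t9 NOR t6 must be 1, so both t9 = 0 and t6 = 0.
t9 = t8 NOR C must be 0, so at least one of t8, C is 1.
t6 = t5 NOR t1 must be 0, so at least one of t5, t1 is 1.
Enumerating the 16 input combinations, 4 give t10 = 1 and 12 give t10 = 0.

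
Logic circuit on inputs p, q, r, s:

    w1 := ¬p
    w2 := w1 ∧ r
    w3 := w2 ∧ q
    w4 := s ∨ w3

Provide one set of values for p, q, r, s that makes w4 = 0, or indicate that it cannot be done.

p=0, q=0, r=0, s=0

w4 = s ∨ w3 must be 0, so both s = 0 and w3 = 0.
Check with p=0, q=0, r=0, s=0:
w1 = ¬p = ¬0 = 1
w2 = w1 ∧ r = 1 ∧ 0 = 0
w3 = w2 ∧ q = 0 ∧ 0 = 0
w4 = s ∨ w3 = 0 ∨ 0 = 0
So w4 = 0 as required.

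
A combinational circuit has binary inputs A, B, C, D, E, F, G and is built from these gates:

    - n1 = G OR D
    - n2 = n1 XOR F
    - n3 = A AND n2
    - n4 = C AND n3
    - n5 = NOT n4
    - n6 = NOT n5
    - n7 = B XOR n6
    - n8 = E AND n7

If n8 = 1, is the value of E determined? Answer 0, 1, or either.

1

n8 = E AND n7 must be 1, so both E = 1 and n7 = 1.
n7 = B XOR n6 must be 1, so B and n6 differ.
Every assignment with n8 = 1 has E = 1; there are 32 such assignment(s).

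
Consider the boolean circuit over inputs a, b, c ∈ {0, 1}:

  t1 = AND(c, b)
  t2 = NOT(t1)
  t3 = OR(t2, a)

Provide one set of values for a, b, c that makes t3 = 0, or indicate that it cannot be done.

a=0 b=1 c=1

t3 = OR(t2, a) must be 0, so both t2 = 0 and a = 0.
t2 = NOT(t1) must be 0, so t1 = 1.
Check with a=0 b=1 c=1:
t1 = AND(c, b) = AND(1, 1) = 1
t2 = NOT(t1) = NOT 1 = 0
t3 = OR(t2, a) = OR(0, 0) = 0
So t3 = 0 as required.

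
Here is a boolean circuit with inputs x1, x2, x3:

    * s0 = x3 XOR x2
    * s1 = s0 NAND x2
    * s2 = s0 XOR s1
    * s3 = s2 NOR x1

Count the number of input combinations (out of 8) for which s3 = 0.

7

s3 = s2 NOR x1 must be 0, so at least one of s2, x1 is 1.
Enumerating the 8 input combinations, 7 give s3 = 0 and 1 give s3 = 1.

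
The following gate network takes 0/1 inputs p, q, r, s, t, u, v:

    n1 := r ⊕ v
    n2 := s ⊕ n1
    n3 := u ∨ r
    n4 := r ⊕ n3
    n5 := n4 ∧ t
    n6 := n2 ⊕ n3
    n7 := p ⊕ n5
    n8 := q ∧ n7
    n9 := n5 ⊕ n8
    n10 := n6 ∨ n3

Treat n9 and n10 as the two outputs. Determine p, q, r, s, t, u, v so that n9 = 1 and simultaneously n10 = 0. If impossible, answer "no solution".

Check with p=1 q=1 r=0 s=0 t=1 u=0 v=0:
n1 = r ⊕ v = 0 ⊕ 0 = 0
n2 = s ⊕ n1 = 0 ⊕ 0 = 0
n3 = u ∨ r = 0 ∨ 0 = 0
n4 = r ⊕ n3 = 0 ⊕ 0 = 0
n5 = n4 ∧ t = 0 ∧ 1 = 0
n6 = n2 ⊕ n3 = 0 ⊕ 0 = 0
n7 = p ⊕ n5 = 1 ⊕ 0 = 1
n8 = q ∧ n7 = 1 ∧ 1 = 1
n9 = n5 ⊕ n8 = 0 ⊕ 1 = 1
n10 = n6 ∨ n3 = 0 ∨ 0 = 0
So n9 = 1 and n10 = 0.

p=1 q=1 r=0 s=0 t=1 u=0 v=0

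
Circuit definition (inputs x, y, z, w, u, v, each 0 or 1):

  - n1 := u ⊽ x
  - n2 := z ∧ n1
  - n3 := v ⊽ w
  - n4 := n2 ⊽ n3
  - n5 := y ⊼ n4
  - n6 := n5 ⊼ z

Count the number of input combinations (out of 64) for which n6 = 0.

23

n6 = n5 ⊼ z must be 0, so both n5 = 1 and z = 1.
n5 = y ⊼ n4 must be 1, so at least one of y, n4 is 0.
Enumerating the 64 input combinations, 23 give n6 = 0 and 41 give n6 = 1.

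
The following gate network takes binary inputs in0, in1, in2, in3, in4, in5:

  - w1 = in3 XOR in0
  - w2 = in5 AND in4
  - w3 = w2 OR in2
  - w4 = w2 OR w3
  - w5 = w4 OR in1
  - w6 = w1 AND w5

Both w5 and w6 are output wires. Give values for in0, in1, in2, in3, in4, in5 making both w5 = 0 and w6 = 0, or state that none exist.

Check with in0=0, in1=0, in2=0, in3=0, in4=0, in5=0:
w1 = in3 XOR in0 = 0 XOR 0 = 0
w2 = in5 AND in4 = 0 AND 0 = 0
w3 = w2 OR in2 = 0 OR 0 = 0
w4 = w2 OR w3 = 0 OR 0 = 0
w5 = w4 OR in1 = 0 OR 0 = 0
w6 = w1 AND w5 = 0 AND 0 = 0
So w5 = 0 and w6 = 0.

in0=0, in1=0, in2=0, in3=0, in4=0, in5=0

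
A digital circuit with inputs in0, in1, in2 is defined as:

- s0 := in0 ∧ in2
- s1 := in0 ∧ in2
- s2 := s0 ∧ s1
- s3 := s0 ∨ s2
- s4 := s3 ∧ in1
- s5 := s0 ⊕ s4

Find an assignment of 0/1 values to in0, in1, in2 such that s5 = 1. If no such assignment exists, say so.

Check with in0=1, in1=0, in2=1:
s0 = in0 ∧ in2 = 1 ∧ 1 = 1
s1 = in0 ∧ in2 = 1 ∧ 1 = 1
s2 = s0 ∧ s1 = 1 ∧ 1 = 1
s3 = s0 ∨ s2 = 1 ∨ 1 = 1
s4 = s3 ∧ in1 = 1 ∧ 0 = 0
s5 = s0 ⊕ s4 = 1 ⊕ 0 = 1
So s5 = 1 as required.

in0=1, in1=0, in2=1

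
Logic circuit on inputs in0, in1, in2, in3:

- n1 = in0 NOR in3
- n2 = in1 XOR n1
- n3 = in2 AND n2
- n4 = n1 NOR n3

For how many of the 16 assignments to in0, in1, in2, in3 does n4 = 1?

n4 = n1 NOR n3 must be 1, so both n1 = 0 and n3 = 0.
n1 = in0 NOR in3 must be 0, so at least one of in0, in3 is 1.
n3 = in2 AND n2 must be 0, so at least one of in2, n2 is 0.
Enumerating the 16 input combinations, 9 give n4 = 1 and 7 give n4 = 0.

9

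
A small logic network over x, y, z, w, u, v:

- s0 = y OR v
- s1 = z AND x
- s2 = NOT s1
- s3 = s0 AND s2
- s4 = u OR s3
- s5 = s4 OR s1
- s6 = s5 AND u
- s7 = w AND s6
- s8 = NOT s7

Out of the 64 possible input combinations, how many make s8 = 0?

s8 = NOT s7 must be 0, so s7 = 1.
s7 = w AND s6 must be 1, so both w = 1 and s6 = 1.
s6 = s5 AND u must be 1, so both s5 = 1 and u = 1.
Enumerating the 64 input combinations, 16 give s8 = 0 and 48 give s8 = 1.

16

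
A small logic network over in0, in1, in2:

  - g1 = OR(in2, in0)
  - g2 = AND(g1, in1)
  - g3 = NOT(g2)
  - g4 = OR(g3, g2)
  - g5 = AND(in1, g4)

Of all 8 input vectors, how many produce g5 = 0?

4

g5 = AND(in1, g4) must be 0, so at least one of in1, g4 is 0.
Satisfying assignments:
  in0=0, in1=0, in2=0
  in0=0, in1=0, in2=1
  in0=1, in1=0, in2=0
  in0=1, in1=0, in2=1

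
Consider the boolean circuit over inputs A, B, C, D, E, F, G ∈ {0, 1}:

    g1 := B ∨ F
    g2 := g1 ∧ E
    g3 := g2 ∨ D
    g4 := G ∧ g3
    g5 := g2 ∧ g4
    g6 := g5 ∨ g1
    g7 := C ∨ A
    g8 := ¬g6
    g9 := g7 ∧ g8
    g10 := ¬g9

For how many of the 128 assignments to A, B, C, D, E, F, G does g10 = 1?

g10 = ¬g9 must be 1, so g9 = 0.
Enumerating the 128 input combinations, 104 give g10 = 1 and 24 give g10 = 0.

104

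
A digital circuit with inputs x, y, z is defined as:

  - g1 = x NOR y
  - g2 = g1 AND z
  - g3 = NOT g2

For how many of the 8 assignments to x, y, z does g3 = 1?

g3 = NOT g2 must be 1, so g2 = 0.
g2 = g1 AND z must be 0, so at least one of g1, z is 0.
Enumerating the 8 input combinations, 7 give g3 = 1 and 1 give g3 = 0.

7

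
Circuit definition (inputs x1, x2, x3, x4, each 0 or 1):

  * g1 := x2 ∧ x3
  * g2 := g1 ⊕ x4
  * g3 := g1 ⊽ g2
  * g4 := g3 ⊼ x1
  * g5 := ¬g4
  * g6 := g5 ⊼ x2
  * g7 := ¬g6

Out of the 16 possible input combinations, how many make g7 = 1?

g7 = ¬g6 must be 1, so g6 = 0.
g6 = g5 ⊼ x2 must be 0, so both g5 = 1 and x2 = 1.
g5 = ¬g4 must be 1, so g4 = 0.
Satisfying assignments:
  x1=1, x2=1, x3=0, x4=0

1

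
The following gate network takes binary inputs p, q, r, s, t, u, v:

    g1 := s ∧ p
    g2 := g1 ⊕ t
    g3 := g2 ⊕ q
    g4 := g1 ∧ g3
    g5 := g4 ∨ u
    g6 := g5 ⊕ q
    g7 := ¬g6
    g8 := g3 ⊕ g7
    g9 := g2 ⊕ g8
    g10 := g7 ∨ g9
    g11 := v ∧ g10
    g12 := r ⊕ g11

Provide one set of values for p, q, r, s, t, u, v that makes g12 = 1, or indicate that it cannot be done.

g12 = r ⊕ g11 must be 1, so r and g11 differ.
Check with p=0, q=0, r=1, s=0, t=1, u=1, v=1:
g1 = s ∧ p = 0 ∧ 0 = 0
g2 = g1 ⊕ t = 0 ⊕ 1 = 1
g3 = g2 ⊕ q = 1 ⊕ 0 = 1
g4 = g1 ∧ g3 = 0 ∧ 1 = 0
g5 = g4 ∨ u = 0 ∨ 1 = 1
g6 = g5 ⊕ q = 1 ⊕ 0 = 1
g7 = ¬g6 = ¬1 = 0
g8 = g3 ⊕ g7 = 1 ⊕ 0 = 1
g9 = g2 ⊕ g8 = 1 ⊕ 1 = 0
g10 = g7 ∨ g9 = 0 ∨ 0 = 0
g11 = v ∧ g10 = 1 ∧ 0 = 0
g12 = r ⊕ g11 = 1 ⊕ 0 = 1
So g12 = 1 as required.

p=0, q=0, r=1, s=0, t=1, u=1, v=1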